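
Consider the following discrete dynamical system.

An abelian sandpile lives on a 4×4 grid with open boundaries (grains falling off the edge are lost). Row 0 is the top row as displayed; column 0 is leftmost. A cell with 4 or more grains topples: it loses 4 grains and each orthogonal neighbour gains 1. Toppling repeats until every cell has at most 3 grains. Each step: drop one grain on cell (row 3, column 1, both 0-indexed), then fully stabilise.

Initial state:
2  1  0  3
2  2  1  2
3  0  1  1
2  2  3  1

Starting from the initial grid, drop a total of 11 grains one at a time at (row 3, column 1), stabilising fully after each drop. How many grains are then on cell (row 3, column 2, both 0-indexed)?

3

[0] 2  1  0  3
2  2  1  2
3  0  1  1
2  2  3  1
[1] 2  1  0  3
2  2  1  2
3  0  1  1
2  3  3  1
[2] 2  1  0  3
2  2  1  2
3  1  2  1
3  1  0  2
[3] 2  1  0  3
2  2  1  2
3  1  2  1
3  2  0  2
[4] 2  1  0  3
2  2  1  2
3  1  2  1
3  3  0  2
[5] 2  1  0  3
3  2  1  2
0  3  2  1
1  1  1  2
[6] 2  1  0  3
3  2  1  2
0  3  2  1
1  2  1  2
[7] 2  1  0  3
3  2  1  2
0  3  2  1
1  3  1  2
[8] 2  1  0  3
3  3  1  2
1  0  3  1
2  1  2  2
[9] 2  1  0  3
3  3  1  2
1  0  3  1
2  2  2  2
[10] 2  1  0  3
3  3  1  2
1  0  3  1
2  3  2  2
[11] 2  1  0  3
3  3  1  2
1  1  3  1
3  0  3  2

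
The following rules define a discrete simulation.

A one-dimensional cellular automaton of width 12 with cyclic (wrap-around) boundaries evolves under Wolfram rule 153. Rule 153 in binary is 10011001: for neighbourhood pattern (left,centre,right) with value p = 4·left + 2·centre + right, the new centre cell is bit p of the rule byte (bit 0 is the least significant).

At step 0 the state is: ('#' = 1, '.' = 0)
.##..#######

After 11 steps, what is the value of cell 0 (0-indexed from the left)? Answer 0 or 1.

t=0: .##..#######
t=1: .#.#.######.
t=2: .....#####.#
t=3: ####.####...
t=4: ###..###.##.
t=5: ##.#.##..#..
t=6: #....#.#..#.
t=7: .###....#...
t=8: .##.###..###
t=9: .#..##.#.##.
t=10: ..#.#....#.#
t=11: #....###....

1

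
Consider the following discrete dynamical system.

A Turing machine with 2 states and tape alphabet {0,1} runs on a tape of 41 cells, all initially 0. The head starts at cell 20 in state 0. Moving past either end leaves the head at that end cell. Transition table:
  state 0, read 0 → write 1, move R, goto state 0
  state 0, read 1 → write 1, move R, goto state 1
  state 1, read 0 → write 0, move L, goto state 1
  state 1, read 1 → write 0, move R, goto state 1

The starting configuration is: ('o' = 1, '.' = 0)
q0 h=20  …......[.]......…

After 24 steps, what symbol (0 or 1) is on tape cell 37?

gen 0: q0 h=20  …......[.]......…
gen 1: q0 h=21  ….....o[.]......…
gen 2: q0 h=22  …....oo[.]......…
gen 3: q0 h=23  …...ooo[.]......…
gen 4: q0 h=24  …..oooo[.]......…
gen 5: q0 h=25  ….ooooo[.]......…
gen 6: q0 h=26  …oooooo[.]......…
gen 7: q0 h=27  …oooooo[.]......…
gen 8: q0 h=28  …oooooo[.]......…
gen 9: q0 h=29  …oooooo[.]......…
gen 10: q0 h=30  …oooooo[.]......…
gen 11: q0 h=31  …oooooo[.]......…
gen 12: q0 h=32  …oooooo[.]......…
gen 13: q0 h=33  …oooooo[.]......…
gen 14: q0 h=34  …oooooo[.]......|
gen 15: q0 h=35  …oooooo[.].....|
gen 16: q0 h=36  …oooooo[.]....|
gen 17: q0 h=37  …oooooo[.]...|
gen 18: q0 h=38  …oooooo[.]..|
gen 19: q0 h=39  …oooooo[.].|
gen 20: q0 h=40  …oooooo[.]|
gen 21: q0 h=40  …oooooo[o]|
gen 22: q1 h=40  …oooooo[o]|
gen 23: q1 h=40  …oooooo[.]|
gen 24: q1 h=39  …oooooo[o].|

1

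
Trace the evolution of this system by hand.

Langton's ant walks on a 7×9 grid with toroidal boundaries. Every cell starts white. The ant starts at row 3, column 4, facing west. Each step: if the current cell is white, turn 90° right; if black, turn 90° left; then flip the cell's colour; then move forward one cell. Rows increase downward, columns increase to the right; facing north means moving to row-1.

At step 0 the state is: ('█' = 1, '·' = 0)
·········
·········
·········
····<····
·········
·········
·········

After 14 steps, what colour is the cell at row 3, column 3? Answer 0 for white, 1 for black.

1

gen 0: ·········
·········
·········
····<····
·········
·········
·········
gen 1: ·········
·········
····^····
····█····
·········
·········
·········
gen 2: ·········
·········
····█>···
····█····
·········
·········
·········
gen 3: ·········
·········
····██···
····█v···
·········
·········
·········
gen 4: ·········
·········
····██···
····<█···
·········
·········
·········
gen 5: ·········
·········
····██···
·····█···
····v····
·········
·········
gen 6: ·········
·········
····██···
·····█···
···<█····
·········
·········
gen 7: ·········
·········
····██···
···^·█···
···██····
·········
·········
gen 8: ·········
·········
····██···
···█>█···
···██····
·········
·········
gen 9: ·········
·········
····██···
···███···
···█v····
·········
·········
gen 10: ·········
·········
····██···
···███···
···█·>···
·········
·········
gen 11: ·········
·········
····██···
···███···
···█·█···
·····v···
·········
gen 12: ·········
·········
····██···
···███···
···█·█···
····<█···
·········
gen 13: ·········
·········
····██···
···███···
···█^█···
····██···
·········
gen 14: ·········
·········
····██···
···███···
···██>···
····██···
·········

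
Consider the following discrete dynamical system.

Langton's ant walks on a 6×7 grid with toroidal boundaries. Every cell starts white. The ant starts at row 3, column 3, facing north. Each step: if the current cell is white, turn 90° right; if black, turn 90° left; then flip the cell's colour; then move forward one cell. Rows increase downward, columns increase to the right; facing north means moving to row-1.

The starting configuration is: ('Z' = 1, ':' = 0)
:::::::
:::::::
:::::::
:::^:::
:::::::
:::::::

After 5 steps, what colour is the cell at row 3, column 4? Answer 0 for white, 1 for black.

1

[0] :::::::
:::::::
:::::::
:::^:::
:::::::
:::::::
[1] :::::::
:::::::
:::::::
:::Z>::
:::::::
:::::::
[2] :::::::
:::::::
:::::::
:::ZZ::
::::v::
:::::::
[3] :::::::
:::::::
:::::::
:::ZZ::
:::<Z::
:::::::
[4] :::::::
:::::::
:::::::
:::^Z::
:::ZZ::
:::::::
[5] :::::::
:::::::
:::::::
::<:Z::
:::ZZ::
:::::::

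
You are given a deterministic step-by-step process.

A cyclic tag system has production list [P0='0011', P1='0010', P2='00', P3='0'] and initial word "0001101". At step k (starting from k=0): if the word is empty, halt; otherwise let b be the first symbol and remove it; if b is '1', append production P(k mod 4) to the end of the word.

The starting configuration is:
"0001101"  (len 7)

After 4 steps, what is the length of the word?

4

step 0: "0001101"  (len 7)
step 1: "001101"  (len 6)
step 2: "01101"  (len 5)
step 3: "1101"  (len 4)
step 4: "1010"  (len 4)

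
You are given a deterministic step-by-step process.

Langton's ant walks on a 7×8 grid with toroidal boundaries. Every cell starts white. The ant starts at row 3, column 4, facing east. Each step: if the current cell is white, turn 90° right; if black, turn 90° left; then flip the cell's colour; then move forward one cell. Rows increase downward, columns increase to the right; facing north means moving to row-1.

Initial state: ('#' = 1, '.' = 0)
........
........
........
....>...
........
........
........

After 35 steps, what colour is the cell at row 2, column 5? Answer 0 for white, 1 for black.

0) ........
........
........
....>...
........
........
........
1) ........
........
........
....#...
....v...
........
........
2) ........
........
........
....#...
...<#...
........
........
3) ........
........
........
...^#...
...##...
........
........
4) ........
........
........
...#>...
...##...
........
........
5) ........
........
....^...
...#....
...##...
........
........
6) ........
........
....#>..
...#....
...##...
........
........
7) ........
........
....##..
...#.v..
...##...
........
........
8) ........
........
....##..
...#<#..
...##...
........
........
9) ........
........
....^#..
...###..
...##...
........
........
10) ........
........
...<.#..
...###..
...##...
........
........
11) ........
...^....
...#.#..
...###..
...##...
........
........
12) ........
...#>...
...#.#..
...###..
...##...
........
........
13) ........
...##...
...#v#..
...###..
...##...
........
........
14) ........
...##...
...<##..
...###..
...##...
........
........
15) ........
...##...
....##..
...v##..
...##...
........
........
16) ........
...##...
....##..
....>#..
...##...
........
........
17) ........
...##...
....^#..
.....#..
...##...
........
........
18) ........
...##...
...<.#..
.....#..
...##...
........
........
19) ........
...^#...
...#.#..
.....#..
...##...
........
........
20) ........
..<.#...
...#.#..
.....#..
...##...
........
........
21) ..^.....
..#.#...
...#.#..
.....#..
...##...
........
........
22) ..#>....
..#.#...
...#.#..
.....#..
...##...
........
........
23) ..##....
..#v#...
...#.#..
.....#..
...##...
........
........
24) ..##....
..<##...
...#.#..
.....#..
...##...
........
........
25) ..##....
...##...
..v#.#..
.....#..
...##...
........
........
26) ..##....
...##...
.<##.#..
.....#..
...##...
........
........
27) ..##....
.^.##...
.###.#..
.....#..
...##...
........
........
28) ..##....
.#>##...
.###.#..
.....#..
...##...
........
........
29) ..##....
.####...
.#v#.#..
.....#..
...##...
........
........
30) ..##....
.####...
.#.>.#..
.....#..
...##...
........
........
31) ..##....
.##^#...
.#...#..
.....#..
...##...
........
........
32) ..##....
.#<.#...
.#...#..
.....#..
...##...
........
........
33) ..##....
.#..#...
.#v..#..
.....#..
...##...
........
........
34) ..##....
.#..#...
.<#..#..
.....#..
...##...
........
........
35) ..##....
.#..#...
..#..#..
.v...#..
...##...
........
........

1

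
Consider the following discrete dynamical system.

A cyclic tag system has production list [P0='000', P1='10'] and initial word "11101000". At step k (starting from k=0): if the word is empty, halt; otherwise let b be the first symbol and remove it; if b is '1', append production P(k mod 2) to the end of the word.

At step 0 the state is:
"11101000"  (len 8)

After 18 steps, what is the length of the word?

0) "11101000"  (len 8)
1) "1101000000"  (len 10)
2) "10100000010"  (len 11)
3) "0100000010000"  (len 13)
4) "100000010000"  (len 12)
5) "00000010000000"  (len 14)
6) "0000010000000"  (len 13)
7) "000010000000"  (len 12)
8) "00010000000"  (len 11)
9) "0010000000"  (len 10)
10) "010000000"  (len 9)
11) "10000000"  (len 8)
12) "000000010"  (len 9)
13) "00000010"  (len 8)
14) "0000010"  (len 7)
15) "000010"  (len 6)
16) "00010"  (len 5)
17) "0010"  (len 4)
18) "010"  (len 3)

3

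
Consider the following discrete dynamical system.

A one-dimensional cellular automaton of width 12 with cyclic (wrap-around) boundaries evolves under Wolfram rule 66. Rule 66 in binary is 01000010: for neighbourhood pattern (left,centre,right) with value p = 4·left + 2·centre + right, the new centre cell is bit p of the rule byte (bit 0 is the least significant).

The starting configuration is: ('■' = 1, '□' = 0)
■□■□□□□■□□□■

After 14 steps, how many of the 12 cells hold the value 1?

[0] ■□■□□□□■□□□■
[1] ■□□□□□■□□□■□
[2] □□□□□■□□□■□□
[3] □□□□■□□□■□□□
[4] □□□■□□□■□□□□
[5] □□■□□□■□□□□□
[6] □■□□□■□□□□□□
[7] ■□□□■□□□□□□□
[8] □□□■□□□□□□□■
[9] □□■□□□□□□□■□
[10] □■□□□□□□□■□□
[11] ■□□□□□□□■□□□
[12] □□□□□□□■□□□■
[13] □□□□□□■□□□■□
[14] □□□□□■□□□■□□

2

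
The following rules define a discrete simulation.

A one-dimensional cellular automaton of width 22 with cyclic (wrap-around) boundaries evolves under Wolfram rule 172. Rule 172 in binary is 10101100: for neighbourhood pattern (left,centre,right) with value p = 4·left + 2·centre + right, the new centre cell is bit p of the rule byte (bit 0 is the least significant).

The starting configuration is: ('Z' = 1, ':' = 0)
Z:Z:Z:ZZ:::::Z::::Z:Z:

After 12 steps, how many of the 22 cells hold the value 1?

step 0: Z:Z:Z:ZZ:::::Z::::Z:Z:
step 1: ZZZZZZZ::::::Z::::ZZZZ
step 2: ZZZZZZ:::::::Z::::ZZZZ
step 3: ZZZZZ::::::::Z::::ZZZZ
step 4: ZZZZ:::::::::Z::::ZZZZ
step 5: ZZZ::::::::::Z::::ZZZZ
step 6: ZZ:::::::::::Z::::ZZZZ
step 7: Z::::::::::::Z::::ZZZZ
step 8: :::::::::::::Z::::ZZZZ
step 9: :::::::::::::Z::::ZZZ:
step 10: :::::::::::::Z::::ZZ::
step 11: :::::::::::::Z::::Z:::
step 12: :::::::::::::Z::::Z:::

2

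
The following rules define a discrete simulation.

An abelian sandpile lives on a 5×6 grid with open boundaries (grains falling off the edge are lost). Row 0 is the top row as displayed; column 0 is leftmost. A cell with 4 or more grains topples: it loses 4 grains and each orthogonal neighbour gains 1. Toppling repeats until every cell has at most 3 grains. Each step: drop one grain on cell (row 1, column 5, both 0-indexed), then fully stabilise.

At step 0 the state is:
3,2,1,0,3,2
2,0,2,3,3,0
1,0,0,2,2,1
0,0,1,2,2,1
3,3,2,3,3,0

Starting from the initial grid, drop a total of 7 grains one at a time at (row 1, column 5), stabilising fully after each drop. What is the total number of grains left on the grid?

[0] 3,2,1,0,3,2
2,0,2,3,3,0
1,0,0,2,2,1
0,0,1,2,2,1
3,3,2,3,3,0
[1] 3,2,1,0,3,2
2,0,2,3,3,1
1,0,0,2,2,1
0,0,1,2,2,1
3,3,2,3,3,0
[2] 3,2,1,0,3,2
2,0,2,3,3,2
1,0,0,2,2,1
0,0,1,2,2,1
3,3,2,3,3,0
[3] 3,2,1,0,3,2
2,0,2,3,3,3
1,0,0,2,2,1
0,0,1,2,2,1
3,3,2,3,3,0
[4] 3,2,1,2,1,0
2,0,3,0,2,2
1,0,0,3,3,2
0,0,1,2,2,1
3,3,2,3,3,0
[5] 3,2,1,2,1,0
2,0,3,0,2,3
1,0,0,3,3,2
0,0,1,2,2,1
3,3,2,3,3,0
[6] 3,2,1,2,1,1
2,0,3,0,3,0
1,0,0,3,3,3
0,0,1,2,2,1
3,3,2,3,3,0
[7] 3,2,1,2,1,1
2,0,3,0,3,1
1,0,0,3,3,3
0,0,1,2,2,1
3,3,2,3,3,0

49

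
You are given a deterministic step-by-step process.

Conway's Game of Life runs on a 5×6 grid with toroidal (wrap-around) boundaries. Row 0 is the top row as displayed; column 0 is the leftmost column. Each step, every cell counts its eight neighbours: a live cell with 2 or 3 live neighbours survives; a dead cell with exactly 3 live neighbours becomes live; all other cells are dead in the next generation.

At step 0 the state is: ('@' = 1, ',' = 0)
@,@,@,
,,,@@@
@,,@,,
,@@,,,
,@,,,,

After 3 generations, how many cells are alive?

7

gen 0: @,@,@,
,,,@@@
@,,@,,
,@@,,,
,@,,,,
gen 1: @@@,@,
@@@,,,
@@,@,@
@@@,,,
@,,@,,
gen 2: ,,,,,,
,,,,@,
,,,@,@
,,,@@,
,,,@,,
gen 3: ,,,,,,
,,,,@,
,,,@,@
,,@@,,
,,,@@,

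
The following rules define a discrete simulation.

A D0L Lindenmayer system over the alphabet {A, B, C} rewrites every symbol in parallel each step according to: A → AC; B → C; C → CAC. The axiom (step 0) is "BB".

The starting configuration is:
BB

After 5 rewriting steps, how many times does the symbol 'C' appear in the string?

t=0: BB
t=1: CC
t=2: CACCAC
t=3: CACACCACCACACCAC
t=4: CACACCACACCACCACACCACCACACCACACCACCACACCAC
t=5: CACACCACACCACCACACCACACCACCACACCACCACACCACACCACCACACCACCACACCACACCACCACACCACACCACCACACCACCACACCACACCACCACACCAC

68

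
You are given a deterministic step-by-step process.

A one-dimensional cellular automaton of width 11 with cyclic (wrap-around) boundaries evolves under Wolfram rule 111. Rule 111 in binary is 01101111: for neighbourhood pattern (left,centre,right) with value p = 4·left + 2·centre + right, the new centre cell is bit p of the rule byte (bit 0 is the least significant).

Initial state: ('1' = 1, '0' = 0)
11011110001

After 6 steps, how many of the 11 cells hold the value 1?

0) 11011110001
1) 01110010111
2) 11010111101
3) 01111100111
4) 11000101101
5) 01011111111
6) 11110000001

5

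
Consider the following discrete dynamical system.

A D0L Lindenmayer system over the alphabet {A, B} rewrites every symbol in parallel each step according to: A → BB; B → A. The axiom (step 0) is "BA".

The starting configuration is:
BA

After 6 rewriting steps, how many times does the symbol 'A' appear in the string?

[0] BA
[1] ABB
[2] BBAA
[3] AABBBB
[4] BBBBAAAA
[5] AAAABBBBBBBB
[6] BBBBBBBBAAAAAAAA

8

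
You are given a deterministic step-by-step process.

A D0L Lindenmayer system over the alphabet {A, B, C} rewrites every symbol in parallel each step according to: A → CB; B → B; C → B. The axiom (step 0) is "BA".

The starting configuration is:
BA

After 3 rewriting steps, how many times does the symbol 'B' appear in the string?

3

gen 0: BA
gen 1: BCB
gen 2: BBB
gen 3: BBB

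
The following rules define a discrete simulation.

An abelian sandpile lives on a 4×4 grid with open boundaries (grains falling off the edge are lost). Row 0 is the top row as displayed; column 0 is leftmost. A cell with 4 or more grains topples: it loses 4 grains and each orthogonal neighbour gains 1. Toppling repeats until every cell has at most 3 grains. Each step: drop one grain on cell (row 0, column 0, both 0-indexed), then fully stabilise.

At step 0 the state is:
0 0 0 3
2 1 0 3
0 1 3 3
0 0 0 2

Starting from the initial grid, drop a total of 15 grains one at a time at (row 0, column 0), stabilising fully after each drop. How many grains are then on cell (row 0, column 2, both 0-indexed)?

t=0: 0 0 0 3
2 1 0 3
0 1 3 3
0 0 0 2
t=1: 1 0 0 3
2 1 0 3
0 1 3 3
0 0 0 2
t=2: 2 0 0 3
2 1 0 3
0 1 3 3
0 0 0 2
t=3: 3 0 0 3
2 1 0 3
0 1 3 3
0 0 0 2
t=4: 0 1 0 3
3 1 0 3
0 1 3 3
0 0 0 2
t=5: 1 1 0 3
3 1 0 3
0 1 3 3
0 0 0 2
t=6: 2 1 0 3
3 1 0 3
0 1 3 3
0 0 0 2
t=7: 3 1 0 3
3 1 0 3
0 1 3 3
0 0 0 2
t=8: 1 2 0 3
0 2 0 3
1 1 3 3
0 0 0 2
t=9: 2 2 0 3
0 2 0 3
1 1 3 3
0 0 0 2
t=10: 3 2 0 3
0 2 0 3
1 1 3 3
0 0 0 2
t=11: 0 3 0 3
1 2 0 3
1 1 3 3
0 0 0 2
t=12: 1 3 0 3
1 2 0 3
1 1 3 3
0 0 0 2
t=13: 2 3 0 3
1 2 0 3
1 1 3 3
0 0 0 2
t=14: 3 3 0 3
1 2 0 3
1 1 3 3
0 0 0 2
t=15: 1 0 1 3
2 3 0 3
1 1 3 3
0 0 0 2

1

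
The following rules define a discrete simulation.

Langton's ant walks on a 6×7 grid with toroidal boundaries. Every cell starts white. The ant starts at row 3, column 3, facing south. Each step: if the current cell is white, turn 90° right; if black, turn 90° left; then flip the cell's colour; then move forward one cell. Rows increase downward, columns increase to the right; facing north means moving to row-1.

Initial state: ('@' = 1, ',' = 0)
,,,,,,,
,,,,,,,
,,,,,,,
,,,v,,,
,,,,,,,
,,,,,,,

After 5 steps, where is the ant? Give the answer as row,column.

3,4

k=0  ,,,,,,,
,,,,,,,
,,,,,,,
,,,v,,,
,,,,,,,
,,,,,,,
k=1  ,,,,,,,
,,,,,,,
,,,,,,,
,,<@,,,
,,,,,,,
,,,,,,,
k=2  ,,,,,,,
,,,,,,,
,,^,,,,
,,@@,,,
,,,,,,,
,,,,,,,
k=3  ,,,,,,,
,,,,,,,
,,@>,,,
,,@@,,,
,,,,,,,
,,,,,,,
k=4  ,,,,,,,
,,,,,,,
,,@@,,,
,,@v,,,
,,,,,,,
,,,,,,,
k=5  ,,,,,,,
,,,,,,,
,,@@,,,
,,@,>,,
,,,,,,,
,,,,,,,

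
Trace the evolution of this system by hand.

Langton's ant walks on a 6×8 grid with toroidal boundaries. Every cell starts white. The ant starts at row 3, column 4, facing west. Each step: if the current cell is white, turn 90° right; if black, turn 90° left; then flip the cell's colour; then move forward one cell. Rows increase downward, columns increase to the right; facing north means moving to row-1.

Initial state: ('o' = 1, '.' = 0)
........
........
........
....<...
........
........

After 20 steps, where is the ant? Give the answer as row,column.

0) ........
........
........
....<...
........
........
1) ........
........
....^...
....o...
........
........
2) ........
........
....o>..
....o...
........
........
3) ........
........
....oo..
....ov..
........
........
4) ........
........
....oo..
....<o..
........
........
5) ........
........
....oo..
.....o..
....v...
........
6) ........
........
....oo..
.....o..
...<o...
........
7) ........
........
....oo..
...^.o..
...oo...
........
8) ........
........
....oo..
...o>o..
...oo...
........
9) ........
........
....oo..
...ooo..
...ov...
........
10) ........
........
....oo..
...ooo..
...o.>..
........
11) ........
........
....oo..
...ooo..
...o.o..
.....v..
12) ........
........
....oo..
...ooo..
...o.o..
....<o..
13) ........
........
....oo..
...ooo..
...o^o..
....oo..
14) ........
........
....oo..
...ooo..
...oo>..
....oo..
15) ........
........
....oo..
...oo^..
...oo...
....oo..
16) ........
........
....oo..
...o<...
...oo...
....oo..
17) ........
........
....oo..
...o....
...ov...
....oo..
18) ........
........
....oo..
...o....
...o.>..
....oo..
19) ........
........
....oo..
...o....
...o.o..
....ov..
20) ........
........
....oo..
...o....
...o.o..
....o.>.

5,6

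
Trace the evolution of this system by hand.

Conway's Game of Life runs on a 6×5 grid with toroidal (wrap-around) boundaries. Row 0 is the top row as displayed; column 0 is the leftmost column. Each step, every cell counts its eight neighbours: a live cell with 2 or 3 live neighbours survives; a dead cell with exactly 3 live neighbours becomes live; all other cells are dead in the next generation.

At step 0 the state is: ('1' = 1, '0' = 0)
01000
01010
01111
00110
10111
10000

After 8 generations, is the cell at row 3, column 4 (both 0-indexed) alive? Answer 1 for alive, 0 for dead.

0

step 0: 01000
01010
01111
00110
10111
10000
step 1: 11100
01011
11001
00000
10100
10110
step 2: 00000
00010
01111
00001
00111
10010
step 3: 00001
00011
10101
01000
10100
00110
step 4: 00101
00000
11101
00111
00110
01111
step 5: 11101
00101
11101
00000
10000
11001
step 6: 00100
00000
11101
00001
11001
00110
step 7: 00110
10110
11011
00100
11101
10111
step 8: 10000
10000
10000
00000
00000
00000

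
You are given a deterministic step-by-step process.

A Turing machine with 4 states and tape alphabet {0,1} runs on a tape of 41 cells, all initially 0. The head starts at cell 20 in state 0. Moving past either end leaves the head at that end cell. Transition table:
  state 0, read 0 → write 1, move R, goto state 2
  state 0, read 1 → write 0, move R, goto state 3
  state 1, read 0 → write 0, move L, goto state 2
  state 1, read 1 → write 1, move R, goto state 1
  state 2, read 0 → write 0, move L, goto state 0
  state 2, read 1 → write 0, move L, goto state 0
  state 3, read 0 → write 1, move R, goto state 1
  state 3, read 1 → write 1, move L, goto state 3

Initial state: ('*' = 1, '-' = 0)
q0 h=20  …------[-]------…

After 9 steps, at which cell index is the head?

gen 0: q0 h=20  …------[-]------…
gen 1: q2 h=21  …-----*[-]------…
gen 2: q0 h=20  …------[*]------…
gen 3: q3 h=21  …------[-]------…
gen 4: q1 h=22  …-----*[-]------…
gen 5: q2 h=21  …------[*]------…
gen 6: q0 h=20  …------[-]------…
gen 7: q2 h=21  …-----*[-]------…
gen 8: q0 h=20  …------[*]------…
gen 9: q3 h=21  …------[-]------…

21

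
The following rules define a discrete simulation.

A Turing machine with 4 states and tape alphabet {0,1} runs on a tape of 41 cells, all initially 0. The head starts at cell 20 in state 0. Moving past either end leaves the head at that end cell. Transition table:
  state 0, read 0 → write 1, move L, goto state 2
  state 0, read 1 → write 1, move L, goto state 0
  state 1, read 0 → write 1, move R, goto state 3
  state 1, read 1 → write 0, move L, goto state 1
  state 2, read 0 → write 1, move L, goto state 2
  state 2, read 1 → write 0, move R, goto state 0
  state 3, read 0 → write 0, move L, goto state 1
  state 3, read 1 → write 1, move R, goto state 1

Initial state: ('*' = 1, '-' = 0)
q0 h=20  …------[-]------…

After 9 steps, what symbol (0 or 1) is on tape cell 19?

1

gen 0: q0 h=20  …------[-]------…
gen 1: q2 h=19  …------[-]*-----…
gen 2: q2 h=18  …------[-]**----…
gen 3: q2 h=17  …------[-]***---…
gen 4: q2 h=16  …------[-]****--…
gen 5: q2 h=15  …------[-]*****-…
gen 6: q2 h=14  …------[-]******…
gen 7: q2 h=13  …------[-]******…
gen 8: q2 h=12  …------[-]******…
gen 9: q2 h=11  …------[-]******…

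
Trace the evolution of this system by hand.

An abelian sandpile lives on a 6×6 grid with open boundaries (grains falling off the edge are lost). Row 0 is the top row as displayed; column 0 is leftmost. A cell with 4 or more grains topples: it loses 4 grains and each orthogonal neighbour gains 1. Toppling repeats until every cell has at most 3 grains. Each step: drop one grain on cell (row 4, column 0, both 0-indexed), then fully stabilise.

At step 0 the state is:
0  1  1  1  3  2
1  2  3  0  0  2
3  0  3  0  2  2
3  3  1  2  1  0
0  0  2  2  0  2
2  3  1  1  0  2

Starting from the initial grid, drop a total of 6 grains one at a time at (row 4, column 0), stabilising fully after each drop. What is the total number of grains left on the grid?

54

k=0  0  1  1  1  3  2
1  2  3  0  0  2
3  0  3  0  2  2
3  3  1  2  1  0
0  0  2  2  0  2
2  3  1  1  0  2
k=1  0  1  1  1  3  2
1  2  3  0  0  2
3  0  3  0  2  2
3  3  1  2  1  0
1  0  2  2  0  2
2  3  1  1  0  2
k=2  0  1  1  1  3  2
1  2  3  0  0  2
3  0  3  0  2  2
3  3  1  2  1  0
2  0  2  2  0  2
2  3  1  1  0  2
k=3  0  1  1  1  3  2
1  2  3  0  0  2
3  0  3  0  2  2
3  3  1  2  1  0
3  0  2  2  0  2
2  3  1  1  0  2
k=4  0  1  1  1  3  2
2  2  3  0  0  2
0  2  3  0  2  2
2  0  2  2  1  0
1  2  2  2  0  2
3  3  1  1  0  2
k=5  0  1  1  1  3  2
2  2  3  0  0  2
0  2  3  0  2  2
2  0  2  2  1  0
2  2  2  2  0  2
3  3  1  1  0  2
k=6  0  1  1  1  3  2
2  2  3  0  0  2
0  2  3  0  2  2
2  0  2  2  1  0
3  2  2  2  0  2
3  3  1  1  0  2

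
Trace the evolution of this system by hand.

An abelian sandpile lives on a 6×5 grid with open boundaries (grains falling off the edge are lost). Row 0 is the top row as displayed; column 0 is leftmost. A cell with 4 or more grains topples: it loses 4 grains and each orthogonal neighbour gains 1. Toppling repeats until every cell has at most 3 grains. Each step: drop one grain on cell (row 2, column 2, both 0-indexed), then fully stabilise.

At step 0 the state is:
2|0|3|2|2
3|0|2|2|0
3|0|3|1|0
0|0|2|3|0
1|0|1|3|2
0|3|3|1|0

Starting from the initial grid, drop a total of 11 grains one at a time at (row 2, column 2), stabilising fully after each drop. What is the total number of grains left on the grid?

step 0: 2|0|3|2|2
3|0|2|2|0
3|0|3|1|0
0|0|2|3|0
1|0|1|3|2
0|3|3|1|0
step 1: 2|0|3|2|2
3|0|3|2|0
3|1|0|2|0
0|0|3|3|0
1|0|1|3|2
0|3|3|1|0
step 2: 2|0|3|2|2
3|0|3|2|0
3|1|1|2|0
0|0|3|3|0
1|0|1|3|2
0|3|3|1|0
step 3: 2|0|3|2|2
3|0|3|2|0
3|1|2|2|0
0|0|3|3|0
1|0|1|3|2
0|3|3|1|0
step 4: 2|0|3|2|2
3|0|3|2|0
3|1|3|2|0
0|0|3|3|0
1|0|1|3|2
0|3|3|1|0
step 5: 2|1|1|0|3
3|1|2|1|1
3|2|3|1|1
0|1|1|2|1
1|0|3|0|3
0|3|3|2|0
step 6: 2|1|1|0|3
3|1|3|1|1
3|3|0|2|1
0|1|2|2|1
1|0|3|0|3
0|3|3|2|0
step 7: 2|1|1|0|3
3|1|3|1|1
3|3|1|2|1
0|1|2|2|1
1|0|3|0|3
0|3|3|2|0
step 8: 2|1|1|0|3
3|1|3|1|1
3|3|2|2|1
0|1|2|2|1
1|0|3|0|3
0|3|3|2|0
step 9: 2|1|1|0|3
3|1|3|1|1
3|3|3|2|1
0|1|2|2|1
1|0|3|0|3
0|3|3|2|0
step 10: 3|2|2|0|3
1|0|1|2|1
1|2|2|3|1
1|2|3|2|1
1|0|3|0|3
0|3|3|2|0
step 11: 3|2|2|0|3
1|0|1|2|1
1|2|3|3|1
1|2|3|2|1
1|0|3|0|3
0|3|3|2|0

49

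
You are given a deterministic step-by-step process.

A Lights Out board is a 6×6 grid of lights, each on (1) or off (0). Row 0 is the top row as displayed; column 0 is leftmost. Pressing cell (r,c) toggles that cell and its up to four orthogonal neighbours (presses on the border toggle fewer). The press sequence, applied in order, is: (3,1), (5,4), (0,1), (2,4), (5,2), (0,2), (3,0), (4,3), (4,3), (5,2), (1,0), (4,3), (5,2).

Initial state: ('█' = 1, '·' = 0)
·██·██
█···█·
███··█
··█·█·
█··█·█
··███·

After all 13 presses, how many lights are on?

15

[0] ·██·██
█···█·
███··█
··█·█·
█··█·█
··███·
[1] ·██·██
█···█·
█·█··█
██··█·
██·█·█
··███·
[2] ·██·██
█···█·
█·█··█
██··█·
██·███
··█··█
[3] █···██
██··█·
█·█··█
██··█·
██·███
··█··█
[4] █···██
██····
█·███·
██····
██·███
··█··█
[5] █···██
██····
█·███·
██····
██████
·█·█·█
[6] ██████
███···
█·███·
██····
██████
·█·█·█
[7] ██████
███···
··███·
······
·█████
·█·█·█
[8] ██████
███···
··███·
···█··
·█···█
·█···█
[9] ██████
███···
··███·
······
·█████
·█·█·█
[10] ██████
███···
··███·
······
·█·███
··█··█
[11] ·█████
··█···
█·███·
······
·█·███
··█··█
[12] ·█████
··█···
█·███·
···█··
·██··█
··██·█
[13] ·█████
··█···
█·███·
···█··
·█···█
·█···█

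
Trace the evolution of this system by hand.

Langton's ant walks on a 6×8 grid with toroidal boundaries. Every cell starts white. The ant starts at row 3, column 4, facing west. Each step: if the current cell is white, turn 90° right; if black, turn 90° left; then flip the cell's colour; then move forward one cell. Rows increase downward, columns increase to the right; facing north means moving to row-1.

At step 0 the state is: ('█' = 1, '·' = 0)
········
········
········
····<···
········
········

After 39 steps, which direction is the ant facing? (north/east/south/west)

north

step 0: ········
········
········
····<···
········
········
step 1: ········
········
····^···
····█···
········
········
step 2: ········
········
····█>··
····█···
········
········
step 3: ········
········
····██··
····█v··
········
········
step 4: ········
········
····██··
····<█··
········
········
step 5: ········
········
····██··
·····█··
····v···
········
step 6: ········
········
····██··
·····█··
···<█···
········
step 7: ········
········
····██··
···^·█··
···██···
········
step 8: ········
········
····██··
···█>█··
···██···
········
step 9: ········
········
····██··
···███··
···█v···
········
step 10: ········
········
····██··
···███··
···█·>··
········
step 11: ········
········
····██··
···███··
···█·█··
·····v··
step 12: ········
········
····██··
···███··
···█·█··
····<█··
step 13: ········
········
····██··
···███··
···█^█··
····██··
step 14: ········
········
····██··
···███··
···██>··
····██··
step 15: ········
········
····██··
···██^··
···██···
····██··
step 16: ········
········
····██··
···█<···
···██···
····██··
step 17: ········
········
····██··
···█····
···█v···
····██··
step 18: ········
········
····██··
···█····
···█·>··
····██··
step 19: ········
········
····██··
···█····
···█·█··
····█v··
step 20: ········
········
····██··
···█····
···█·█··
····█·>·
step 21: ······v·
········
····██··
···█····
···█·█··
····█·█·
step 22: ·····<█·
········
····██··
···█····
···█·█··
····█·█·
step 23: ·····██·
········
····██··
···█····
···█·█··
····█^█·
step 24: ·····██·
········
····██··
···█····
···█·█··
····██>·
step 25: ·····██·
········
····██··
···█····
···█·█^·
····██··
step 26: ·····██·
········
····██··
···█····
···█·██>
····██··
step 27: ·····██·
········
····██··
···█····
···█·███
····██·v
step 28: ·····██·
········
····██··
···█····
···█·███
····██<█
step 29: ·····██·
········
····██··
···█····
···█·█^█
····████
step 30: ·····██·
········
····██··
···█····
···█·<·█
····████
step 31: ·····██·
········
····██··
···█····
···█···█
····█v██
step 32: ·····██·
········
····██··
···█····
···█···█
····█·>█
step 33: ·····██·
········
····██··
···█····
···█··^█
····█··█
step 34: ·····██·
········
····██··
···█····
···█··█>
····█··█
step 35: ·····██·
········
····██··
···█···^
···█··█·
····█··█
step 36: ·····██·
········
····██··
>··█···█
···█··█·
····█··█
step 37: ·····██·
········
····██··
█··█···█
v··█··█·
····█··█
step 38: ·····██·
········
····██··
█··█···█
█··█··█<
····█··█
step 39: ·····██·
········
····██··
█··█···^
█··█··██
····█··█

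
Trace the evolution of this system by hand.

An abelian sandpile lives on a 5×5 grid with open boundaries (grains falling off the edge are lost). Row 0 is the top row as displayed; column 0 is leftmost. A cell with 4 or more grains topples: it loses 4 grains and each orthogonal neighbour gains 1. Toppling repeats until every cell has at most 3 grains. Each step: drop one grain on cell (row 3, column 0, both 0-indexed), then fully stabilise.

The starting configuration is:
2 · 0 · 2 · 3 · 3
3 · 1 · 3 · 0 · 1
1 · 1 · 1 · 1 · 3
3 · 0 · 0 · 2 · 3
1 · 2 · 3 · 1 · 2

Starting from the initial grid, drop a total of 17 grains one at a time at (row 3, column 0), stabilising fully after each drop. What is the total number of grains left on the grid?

48

[0] 2 · 0 · 2 · 3 · 3
3 · 1 · 3 · 0 · 1
1 · 1 · 1 · 1 · 3
3 · 0 · 0 · 2 · 3
1 · 2 · 3 · 1 · 2
[1] 2 · 0 · 2 · 3 · 3
3 · 1 · 3 · 0 · 1
2 · 1 · 1 · 1 · 3
0 · 1 · 0 · 2 · 3
2 · 2 · 3 · 1 · 2
[2] 2 · 0 · 2 · 3 · 3
3 · 1 · 3 · 0 · 1
2 · 1 · 1 · 1 · 3
1 · 1 · 0 · 2 · 3
2 · 2 · 3 · 1 · 2
[3] 2 · 0 · 2 · 3 · 3
3 · 1 · 3 · 0 · 1
2 · 1 · 1 · 1 · 3
2 · 1 · 0 · 2 · 3
2 · 2 · 3 · 1 · 2
[4] 2 · 0 · 2 · 3 · 3
3 · 1 · 3 · 0 · 1
2 · 1 · 1 · 1 · 3
3 · 1 · 0 · 2 · 3
2 · 2 · 3 · 1 · 2
[5] 2 · 0 · 2 · 3 · 3
3 · 1 · 3 · 0 · 1
3 · 1 · 1 · 1 · 3
0 · 2 · 0 · 2 · 3
3 · 2 · 3 · 1 · 2
[6] 2 · 0 · 2 · 3 · 3
3 · 1 · 3 · 0 · 1
3 · 1 · 1 · 1 · 3
1 · 2 · 0 · 2 · 3
3 · 2 · 3 · 1 · 2
[7] 2 · 0 · 2 · 3 · 3
3 · 1 · 3 · 0 · 1
3 · 1 · 1 · 1 · 3
2 · 2 · 0 · 2 · 3
3 · 2 · 3 · 1 · 2
[8] 2 · 0 · 2 · 3 · 3
3 · 1 · 3 · 0 · 1
3 · 1 · 1 · 1 · 3
3 · 2 · 0 · 2 · 3
3 · 2 · 3 · 1 · 2
[9] 3 · 0 · 2 · 3 · 3
0 · 2 · 3 · 0 · 1
1 · 2 · 1 · 1 · 3
2 · 3 · 0 · 2 · 3
0 · 3 · 3 · 1 · 2
[10] 3 · 0 · 2 · 3 · 3
0 · 2 · 3 · 0 · 1
1 · 2 · 1 · 1 · 3
3 · 3 · 0 · 2 · 3
0 · 3 · 3 · 1 · 2
[11] 3 · 0 · 2 · 3 · 3
0 · 2 · 3 · 0 · 1
2 · 3 · 1 · 1 · 3
1 · 1 · 2 · 2 · 3
2 · 1 · 0 · 2 · 2
[12] 3 · 0 · 2 · 3 · 3
0 · 2 · 3 · 0 · 1
2 · 3 · 1 · 1 · 3
2 · 1 · 2 · 2 · 3
2 · 1 · 0 · 2 · 2
[13] 3 · 0 · 2 · 3 · 3
0 · 2 · 3 · 0 · 1
2 · 3 · 1 · 1 · 3
3 · 1 · 2 · 2 · 3
2 · 1 · 0 · 2 · 2
[14] 3 · 0 · 2 · 3 · 3
0 · 2 · 3 · 0 · 1
3 · 3 · 1 · 1 · 3
0 · 2 · 2 · 2 · 3
3 · 1 · 0 · 2 · 2
[15] 3 · 0 · 2 · 3 · 3
0 · 2 · 3 · 0 · 1
3 · 3 · 1 · 1 · 3
1 · 2 · 2 · 2 · 3
3 · 1 · 0 · 2 · 2
[16] 3 · 0 · 2 · 3 · 3
0 · 2 · 3 · 0 · 1
3 · 3 · 1 · 1 · 3
2 · 2 · 2 · 2 · 3
3 · 1 · 0 · 2 · 2
[17] 3 · 0 · 2 · 3 · 3
0 · 2 · 3 · 0 · 1
3 · 3 · 1 · 1 · 3
3 · 2 · 2 · 2 · 3
3 · 1 · 0 · 2 · 2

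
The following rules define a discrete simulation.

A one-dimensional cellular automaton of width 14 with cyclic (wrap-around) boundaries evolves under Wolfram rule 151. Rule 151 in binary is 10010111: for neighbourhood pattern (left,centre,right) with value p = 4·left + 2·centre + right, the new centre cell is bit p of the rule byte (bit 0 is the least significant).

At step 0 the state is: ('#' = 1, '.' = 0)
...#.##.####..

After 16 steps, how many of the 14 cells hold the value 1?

step 0: ...#.##.####..
step 1: ####.....##.##
step 2: ###.#####....#
step 3: ##...###.####.
step 4: ..###.#...##..
step 5: ##.#..####..##
step 6: #..###.##.##.#
step 7: .##.#.........
step 8: #...##########
step 9: .###.#########
step 10: ..#...#######.
step 11: ######.#####.#
step 12: #####...###...
step 13: .###.###.#.###
step 14: ..#...#..#..#.
step 15: ##############
step 16: ##############

14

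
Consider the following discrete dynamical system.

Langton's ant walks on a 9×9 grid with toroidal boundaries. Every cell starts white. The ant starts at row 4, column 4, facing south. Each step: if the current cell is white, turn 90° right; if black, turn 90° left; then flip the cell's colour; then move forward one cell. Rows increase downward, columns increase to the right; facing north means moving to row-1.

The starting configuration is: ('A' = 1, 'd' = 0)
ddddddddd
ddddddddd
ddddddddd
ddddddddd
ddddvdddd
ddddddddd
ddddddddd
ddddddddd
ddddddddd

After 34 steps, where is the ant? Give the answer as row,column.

t=0: ddddddddd
ddddddddd
ddddddddd
ddddddddd
ddddvdddd
ddddddddd
ddddddddd
ddddddddd
ddddddddd
t=1: ddddddddd
ddddddddd
ddddddddd
ddddddddd
ddd<Adddd
ddddddddd
ddddddddd
ddddddddd
ddddddddd
t=2: ddddddddd
ddddddddd
ddddddddd
ddd^ddddd
dddAAdddd
ddddddddd
ddddddddd
ddddddddd
ddddddddd
t=3: ddddddddd
ddddddddd
ddddddddd
dddA>dddd
dddAAdddd
ddddddddd
ddddddddd
ddddddddd
ddddddddd
t=4: ddddddddd
ddddddddd
ddddddddd
dddAAdddd
dddAvdddd
ddddddddd
ddddddddd
ddddddddd
ddddddddd
t=5: ddddddddd
ddddddddd
ddddddddd
dddAAdddd
dddAd>ddd
ddddddddd
ddddddddd
ddddddddd
ddddddddd
t=6: ddddddddd
ddddddddd
ddddddddd
dddAAdddd
dddAdAddd
dddddvddd
ddddddddd
ddddddddd
ddddddddd
t=7: ddddddddd
ddddddddd
ddddddddd
dddAAdddd
dddAdAddd
dddd<Addd
ddddddddd
ddddddddd
ddddddddd
t=8: ddddddddd
ddddddddd
ddddddddd
dddAAdddd
dddA^Addd
ddddAAddd
ddddddddd
ddddddddd
ddddddddd
t=9: ddddddddd
ddddddddd
ddddddddd
dddAAdddd
dddAA>ddd
ddddAAddd
ddddddddd
ddddddddd
ddddddddd
t=10: ddddddddd
ddddddddd
ddddddddd
dddAA^ddd
dddAAdddd
ddddAAddd
ddddddddd
ddddddddd
ddddddddd
t=11: ddddddddd
ddddddddd
ddddddddd
dddAAA>dd
dddAAdddd
ddddAAddd
ddddddddd
ddddddddd
ddddddddd
t=12: ddddddddd
ddddddddd
ddddddddd
dddAAAAdd
dddAAdvdd
ddddAAddd
ddddddddd
ddddddddd
ddddddddd
t=13: ddddddddd
ddddddddd
ddddddddd
dddAAAAdd
dddAA<Add
ddddAAddd
ddddddddd
ddddddddd
ddddddddd
t=14: ddddddddd
ddddddddd
ddddddddd
dddAA^Add
dddAAAAdd
ddddAAddd
ddddddddd
ddddddddd
ddddddddd
t=15: ddddddddd
ddddddddd
ddddddddd
dddA<dAdd
dddAAAAdd
ddddAAddd
ddddddddd
ddddddddd
ddddddddd
t=16: ddddddddd
ddddddddd
ddddddddd
dddAddAdd
dddAvAAdd
ddddAAddd
ddddddddd
ddddddddd
ddddddddd
t=17: ddddddddd
ddddddddd
ddddddddd
dddAddAdd
dddAd>Add
ddddAAddd
ddddddddd
ddddddddd
ddddddddd
t=18: ddddddddd
ddddddddd
ddddddddd
dddAd^Add
dddAddAdd
ddddAAddd
ddddddddd
ddddddddd
ddddddddd
t=19: ddddddddd
ddddddddd
ddddddddd
dddAdA>dd
dddAddAdd
ddddAAddd
ddddddddd
ddddddddd
ddddddddd
t=20: ddddddddd
ddddddddd
dddddd^dd
dddAdAddd
dddAddAdd
ddddAAddd
ddddddddd
ddddddddd
ddddddddd
t=21: ddddddddd
ddddddddd
ddddddA>d
dddAdAddd
dddAddAdd
ddddAAddd
ddddddddd
ddddddddd
ddddddddd
t=22: ddddddddd
ddddddddd
ddddddAAd
dddAdAdvd
dddAddAdd
ddddAAddd
ddddddddd
ddddddddd
ddddddddd
t=23: ddddddddd
ddddddddd
ddddddAAd
dddAdA<Ad
dddAddAdd
ddddAAddd
ddddddddd
ddddddddd
ddddddddd
t=24: ddddddddd
ddddddddd
dddddd^Ad
dddAdAAAd
dddAddAdd
ddddAAddd
ddddddddd
ddddddddd
ddddddddd
t=25: ddddddddd
ddddddddd
ddddd<dAd
dddAdAAAd
dddAddAdd
ddddAAddd
ddddddddd
ddddddddd
ddddddddd
t=26: ddddddddd
ddddd^ddd
dddddAdAd
dddAdAAAd
dddAddAdd
ddddAAddd
ddddddddd
ddddddddd
ddddddddd
t=27: ddddddddd
dddddA>dd
dddddAdAd
dddAdAAAd
dddAddAdd
ddddAAddd
ddddddddd
ddddddddd
ddddddddd
t=28: ddddddddd
dddddAAdd
dddddAvAd
dddAdAAAd
dddAddAdd
ddddAAddd
ddddddddd
ddddddddd
ddddddddd
t=29: ddddddddd
dddddAAdd
ddddd<AAd
dddAdAAAd
dddAddAdd
ddddAAddd
ddddddddd
ddddddddd
ddddddddd
t=30: ddddddddd
dddddAAdd
ddddddAAd
dddAdvAAd
dddAddAdd
ddddAAddd
ddddddddd
ddddddddd
ddddddddd
t=31: ddddddddd
dddddAAdd
ddddddAAd
dddAdd>Ad
dddAddAdd
ddddAAddd
ddddddddd
ddddddddd
ddddddddd
t=32: ddddddddd
dddddAAdd
dddddd^Ad
dddAdddAd
dddAddAdd
ddddAAddd
ddddddddd
ddddddddd
ddddddddd
t=33: ddddddddd
dddddAAdd
ddddd<dAd
dddAdddAd
dddAddAdd
ddddAAddd
ddddddddd
ddddddddd
ddddddddd
t=34: ddddddddd
ddddd^Add
dddddAdAd
dddAdddAd
dddAddAdd
ddddAAddd
ddddddddd
ddddddddd
ddddddddd

1,5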